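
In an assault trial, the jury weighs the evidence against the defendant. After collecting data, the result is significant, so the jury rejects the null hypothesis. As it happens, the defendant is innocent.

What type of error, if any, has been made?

The conventional null hypothesis here is that the defendant is innocent.
H₀ was rejected, but H₀ is actually true.
Rejecting a true null hypothesis is a Type I error (false positive).

Type I error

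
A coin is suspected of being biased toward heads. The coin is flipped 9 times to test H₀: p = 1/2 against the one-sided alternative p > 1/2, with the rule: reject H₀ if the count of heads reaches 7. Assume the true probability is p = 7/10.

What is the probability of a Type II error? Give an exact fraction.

268584417/500000000

Under the alternative p = 7/10, Y ~ Binomial(9, 7/10); β is the probability the test does not reject, P(Y < 7).
Summing C(9,j)·(7/10)^j·(3/10)^{9-j} for j = 0..6 gives 268584417/500000000.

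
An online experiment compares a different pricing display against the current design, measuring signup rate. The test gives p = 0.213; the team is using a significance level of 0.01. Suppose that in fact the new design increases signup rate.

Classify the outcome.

Type II error

The conventional null hypothesis is that the new design has no effect on signup rate.
Since p = 0.213 ≥ α = 0.01, H₀ is not rejected.
H₀ is false (actually the new design increases signup rate).
Failing to reject a false H₀ is a Type II error.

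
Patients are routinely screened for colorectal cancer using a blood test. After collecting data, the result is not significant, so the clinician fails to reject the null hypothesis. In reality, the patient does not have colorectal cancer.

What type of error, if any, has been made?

The conventional null hypothesis here is that the patient does not have colorectal cancer.
The test retained a true H₀ — the decision matches the true state.

Neither — the decision is correct.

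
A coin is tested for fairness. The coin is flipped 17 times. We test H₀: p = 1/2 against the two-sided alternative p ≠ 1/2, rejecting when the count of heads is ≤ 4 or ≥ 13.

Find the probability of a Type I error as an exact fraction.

1607/32768

The significance level is the null-hypothesis probability of the rejection region {≤4} ∪ {≥13}.
Each tail has probability (1 + 17 + 136 + 680 + 2380)/131072; doubling gives α = 6428/131072 = 1607/32768.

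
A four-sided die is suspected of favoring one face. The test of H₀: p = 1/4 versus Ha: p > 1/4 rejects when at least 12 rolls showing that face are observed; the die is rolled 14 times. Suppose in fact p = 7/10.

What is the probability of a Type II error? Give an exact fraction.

41958212136219/50000000000000

Under the alternative p = 7/10, K ~ Binomial(14, 7/10); β is the probability the test does not reject, P(K < 12).
Equivalently, β = 1 − P(K ≥ 12) = 41958212136219/50000000000000.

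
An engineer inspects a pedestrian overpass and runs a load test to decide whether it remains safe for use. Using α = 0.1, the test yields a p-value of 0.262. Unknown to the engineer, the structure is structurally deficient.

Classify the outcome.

The conventional null hypothesis is that the structure meets the required load capacity (safe).
Since p = 0.262 ≥ α = 0.1, H₀ is not rejected.
H₀ is false (actually the structure is structurally deficient).
Failing to reject a false H₀ is a Type II error.

Type II error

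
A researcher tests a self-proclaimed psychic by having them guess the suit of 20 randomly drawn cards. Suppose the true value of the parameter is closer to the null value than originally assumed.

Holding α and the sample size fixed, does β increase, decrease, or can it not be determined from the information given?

It increases.

A smaller true effect puts the Ha sampling distribution closer to H₀, so more of it falls in the non-rejection region.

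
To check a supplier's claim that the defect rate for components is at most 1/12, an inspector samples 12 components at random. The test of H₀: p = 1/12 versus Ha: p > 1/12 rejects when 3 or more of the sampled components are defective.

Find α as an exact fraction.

642062000537/8916100448256

Under H₀, S ~ Binomial(12, 1/12); the Type I error rate is P(S ≥ 3).
Via the complement, α = 1 − Σ_{j=0}^{2} C(12,j)(1/12)^j(11/12)^{12-j} = 642062000537/8916100448256.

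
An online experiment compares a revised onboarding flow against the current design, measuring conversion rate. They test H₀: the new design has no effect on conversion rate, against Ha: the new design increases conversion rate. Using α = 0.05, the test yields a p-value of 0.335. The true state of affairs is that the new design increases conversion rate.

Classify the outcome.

Since p = 0.335 ≥ α = 0.05, H₀ is not rejected.
H₀ is false (actually the new design increases conversion rate).
Failing to reject a false H₀ is a Type II error.

Type II error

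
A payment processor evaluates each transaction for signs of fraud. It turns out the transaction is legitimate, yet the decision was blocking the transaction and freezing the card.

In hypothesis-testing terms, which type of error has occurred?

Type I error

The null hypothesis here is that the transaction is legitimate.
'Blocking the transaction and freezing the card' corresponds to rejecting H₀.
H₀ was rejected but H₀ is true — a Type I error (false positive).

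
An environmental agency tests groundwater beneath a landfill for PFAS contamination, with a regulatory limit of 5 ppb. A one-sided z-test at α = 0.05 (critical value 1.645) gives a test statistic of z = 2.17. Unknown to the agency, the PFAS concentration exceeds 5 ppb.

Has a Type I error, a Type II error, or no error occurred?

No error (correct decision).

The conventional null hypothesis is that the PFAS concentration is at or below 5 ppb (safe).
Since z = 2.17 > z* = 1.645, H₀ is rejected.
H₀ is false (actually the PFAS concentration exceeds 5 ppb).
The decision matches the true state — no error.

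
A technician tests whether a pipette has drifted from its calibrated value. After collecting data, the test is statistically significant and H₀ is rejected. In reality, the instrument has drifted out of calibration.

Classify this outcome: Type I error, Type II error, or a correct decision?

No error (correct decision).

The conventional null hypothesis here is that the instrument is correctly calibrated.
The test rejected a false H₀ — the decision matches the true state.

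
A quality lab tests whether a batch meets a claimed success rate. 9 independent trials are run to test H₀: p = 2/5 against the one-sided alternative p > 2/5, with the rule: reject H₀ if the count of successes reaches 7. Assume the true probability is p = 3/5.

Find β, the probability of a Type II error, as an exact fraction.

1500416/1953125

Under the alternative p = 3/5, K ~ Binomial(9, 3/5); β is the probability the test does not reject, P(K < 7).
Summing C(9,j)·(3/5)^j·(2/5)^{9-j} for j = 0..6 gives 1500416/1953125.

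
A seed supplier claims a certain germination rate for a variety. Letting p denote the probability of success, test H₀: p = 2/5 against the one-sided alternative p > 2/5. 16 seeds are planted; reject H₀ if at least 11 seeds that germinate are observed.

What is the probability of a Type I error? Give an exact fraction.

2920824832/152587890625

The Type I error probability is α = P(K ≥ 11) computed under H₀, where K ~ Binomial(16, 2/5).
Adding the binomial terms for j = 11 through 16 with p = 2/5 yields 2920824832/152587890625.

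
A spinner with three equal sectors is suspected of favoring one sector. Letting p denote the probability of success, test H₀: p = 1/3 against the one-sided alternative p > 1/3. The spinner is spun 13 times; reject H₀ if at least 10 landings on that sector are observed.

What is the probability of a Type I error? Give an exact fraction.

2627/1594323

The Type I error probability is α = P(Y ≥ 10) computed under H₀, where Y ~ Binomial(13, 1/3).
Summing C(13,j)(1/3)^j(2/3)^{13−j} for j = 10,…,13 gives 2627/1594323.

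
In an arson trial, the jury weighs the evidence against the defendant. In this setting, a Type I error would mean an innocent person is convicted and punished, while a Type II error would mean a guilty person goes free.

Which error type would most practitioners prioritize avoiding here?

The Type I consequence (an innocent person is convicted and punished) is more severe than the Type II consequence (a guilty person goes free).

Type I error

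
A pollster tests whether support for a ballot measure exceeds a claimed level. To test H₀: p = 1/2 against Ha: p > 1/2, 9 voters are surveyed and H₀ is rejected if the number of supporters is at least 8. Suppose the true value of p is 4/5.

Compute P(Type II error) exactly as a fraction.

1101157/1953125

Under the alternative p = 4/5, K ~ Binomial(9, 4/5); β is the probability the test does not reject, P(K < 8).
Adding the binomial probabilities P(K=0)+…+P(K=7) at p = 4/5 gives 1101157/1953125.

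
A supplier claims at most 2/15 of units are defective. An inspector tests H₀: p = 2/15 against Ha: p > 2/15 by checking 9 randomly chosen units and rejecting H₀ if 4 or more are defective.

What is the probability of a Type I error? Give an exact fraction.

876304928/38443359375

Under H₀, K ~ Binomial(9, 2/15); the Type I error rate is P(K ≥ 4).
α = 1 − P(K ≤ 3) = 1 − 37567054447/38443359375 = 876304928/38443359375.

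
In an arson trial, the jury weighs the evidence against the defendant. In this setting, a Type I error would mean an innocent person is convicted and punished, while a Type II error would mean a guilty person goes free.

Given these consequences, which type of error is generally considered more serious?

Type I error

The Type I consequence (an innocent person is convicted and punished) is more severe than the Type II consequence (a guilty person goes free).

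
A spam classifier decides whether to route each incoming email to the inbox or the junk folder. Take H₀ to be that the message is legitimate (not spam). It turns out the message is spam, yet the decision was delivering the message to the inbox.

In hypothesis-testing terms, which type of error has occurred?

'Delivering the message to the inbox' corresponds to failing to reject H₀.
H₀ was not rejected but H₀ is false — a Type II error (false negative).

Type II error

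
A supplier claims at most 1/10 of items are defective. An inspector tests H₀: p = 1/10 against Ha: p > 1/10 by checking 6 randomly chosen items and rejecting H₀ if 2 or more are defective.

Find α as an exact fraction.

22853/200000

The significance level is the probability, assuming p = 1/10, of seeing 2 or more defectives in 6 draws.
Via the complement, α = 1 − Σ_{j=0}^{1} C(6,j)(1/10)^j(9/10)^{6-j} = 22853/200000.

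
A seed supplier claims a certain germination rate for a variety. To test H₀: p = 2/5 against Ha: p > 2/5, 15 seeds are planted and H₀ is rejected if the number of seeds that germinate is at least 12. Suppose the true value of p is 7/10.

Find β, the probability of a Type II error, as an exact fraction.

87891509014119/125000000000000

A Type II error is failing to reject when Ha holds: with p = 7/10, β = P(X ≤ 11).
Adding the binomial probabilities P(X=0)+…+P(X=11) at p = 7/10 gives 87891509014119/125000000000000.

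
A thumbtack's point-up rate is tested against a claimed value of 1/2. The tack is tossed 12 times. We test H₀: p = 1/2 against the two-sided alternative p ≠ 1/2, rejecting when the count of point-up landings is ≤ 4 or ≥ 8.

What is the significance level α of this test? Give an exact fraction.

397/1024

Under H₀, X ~ Binomial(12, 1/2); α is the probability of landing in either tail, P(X ≤ 4) + P(X ≥ 8).
Each tail has probability (1 + 12 + 66 + 220 + 495)/4096; doubling gives α = 1588/4096 = 397/1024.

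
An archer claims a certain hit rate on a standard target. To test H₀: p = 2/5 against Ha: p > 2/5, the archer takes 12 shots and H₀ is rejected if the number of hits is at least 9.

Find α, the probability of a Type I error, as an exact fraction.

α = P(reject H₀ | H₀ true) = P(X ≥ 9 | p = 2/5), with X ~ Binomial(12, 2/5).
Adding the binomial terms for j = 9 through 12 with p = 2/5 yields 745472/48828125.

745472/48828125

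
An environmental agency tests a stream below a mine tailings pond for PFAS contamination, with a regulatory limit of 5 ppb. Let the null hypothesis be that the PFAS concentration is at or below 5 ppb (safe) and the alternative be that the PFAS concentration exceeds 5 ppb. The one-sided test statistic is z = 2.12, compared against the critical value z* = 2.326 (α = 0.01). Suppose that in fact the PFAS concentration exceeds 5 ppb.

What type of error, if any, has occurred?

Type II error

Since z = 2.12 ≤ z* = 2.326, H₀ is not rejected.
H₀ is false (actually the PFAS concentration exceeds 5 ppb).
Failing to reject a false H₀ is a Type II error.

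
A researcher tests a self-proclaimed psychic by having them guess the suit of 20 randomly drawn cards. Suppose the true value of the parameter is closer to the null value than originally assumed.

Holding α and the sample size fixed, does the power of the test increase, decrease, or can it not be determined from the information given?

A smaller true effect puts the Ha sampling distribution closer to H₀, so more of it falls in the non-rejection region.
Since power = 1 − β and β increases, power decreases.

It decreases.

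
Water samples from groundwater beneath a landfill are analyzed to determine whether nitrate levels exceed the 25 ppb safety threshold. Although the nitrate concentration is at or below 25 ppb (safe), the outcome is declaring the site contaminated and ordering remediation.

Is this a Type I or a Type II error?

Type I error

The null hypothesis here is that the nitrate concentration is at or below 25 ppb (safe).
'Declaring the site contaminated and ordering remediation' corresponds to rejecting H₀.
H₀ was rejected but H₀ is true — a Type I error (false positive).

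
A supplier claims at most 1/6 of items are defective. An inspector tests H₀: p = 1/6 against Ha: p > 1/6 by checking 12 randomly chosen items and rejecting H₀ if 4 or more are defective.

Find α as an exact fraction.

The significance level is the probability, assuming p = 1/6, of seeing 4 or more defectives in 12 draws.
Via the complement, α = 1 − Σ_{j=0}^{3} C(12,j)(1/6)^j(5/6)^{12-j} = 90828487/725594112.

90828487/725594112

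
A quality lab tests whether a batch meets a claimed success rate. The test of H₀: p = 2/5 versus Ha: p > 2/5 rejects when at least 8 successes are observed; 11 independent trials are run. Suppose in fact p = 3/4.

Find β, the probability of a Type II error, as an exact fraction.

Under the alternative p = 3/4, K ~ Binomial(11, 3/4); β is the probability the test does not reject, P(K < 8).
Equivalently, β = 1 − P(K ≥ 8) = 150311/524288.

150311/524288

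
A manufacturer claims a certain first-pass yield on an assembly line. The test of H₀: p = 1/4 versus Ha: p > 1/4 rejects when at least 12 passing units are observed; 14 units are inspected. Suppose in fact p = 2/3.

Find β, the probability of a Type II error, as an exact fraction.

A Type II error is failing to reject when Ha holds: with p = 2/3, β = P(K ≤ 11).
Equivalently, β = 1 − P(K ≥ 12) = 1426387/1594323.

1426387/1594323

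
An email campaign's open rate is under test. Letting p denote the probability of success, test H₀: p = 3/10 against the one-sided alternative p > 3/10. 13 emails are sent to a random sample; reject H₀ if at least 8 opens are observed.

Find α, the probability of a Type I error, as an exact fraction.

Under H₀, S ~ Binomial(13, 3/10), and α = P(S ≥ 8).
Summing C(13,j)(3/10)^j(7/10)^{13−j} for j = 8,…,13 gives 45557031771/2500000000000.

45557031771/2500000000000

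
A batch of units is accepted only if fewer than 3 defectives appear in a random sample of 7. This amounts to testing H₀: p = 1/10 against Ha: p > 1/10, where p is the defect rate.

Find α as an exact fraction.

Under H₀, Y ~ Binomial(7, 1/10); the Type I error rate is P(Y ≥ 3).
α = 1 − P(Y ≤ 2) = 1 − 1948617/2000000 = 51383/2000000.

51383/2000000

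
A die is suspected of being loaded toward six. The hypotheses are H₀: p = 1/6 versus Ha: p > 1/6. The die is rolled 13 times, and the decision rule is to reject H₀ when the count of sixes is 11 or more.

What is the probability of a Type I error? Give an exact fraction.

Under H₀, K ~ Binomial(13, 1/6), and α = P(K ≥ 11).
Adding the binomial terms for j = 11 through 13 with p = 1/6 yields 7/45349632.

7/45349632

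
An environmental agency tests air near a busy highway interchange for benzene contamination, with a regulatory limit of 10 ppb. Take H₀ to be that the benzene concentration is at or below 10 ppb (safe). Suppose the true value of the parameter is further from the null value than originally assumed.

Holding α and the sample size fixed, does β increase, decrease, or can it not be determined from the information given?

A larger true effect moves the Ha sampling distribution further from the H₀ critical value, making rejection more likely when Ha is true.

It decreases.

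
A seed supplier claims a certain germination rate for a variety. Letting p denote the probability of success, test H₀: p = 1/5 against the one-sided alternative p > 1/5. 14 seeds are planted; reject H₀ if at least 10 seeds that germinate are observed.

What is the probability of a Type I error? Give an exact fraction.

α = P(reject H₀ | H₀ true) = P(K ≥ 10 | p = 1/5), with K ~ Binomial(14, 1/5).
Summing C(14,j)(1/5)^j(4/5)^{14−j} for j = 10,…,14 gives 56213/1220703125.

56213/1220703125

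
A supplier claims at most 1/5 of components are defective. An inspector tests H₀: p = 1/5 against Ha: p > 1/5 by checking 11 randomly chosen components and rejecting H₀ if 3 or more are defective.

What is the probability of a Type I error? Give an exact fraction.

3736313/9765625

The significance level is the probability, assuming p = 1/5, of seeing 3 or more defectives in 11 draws.
α = 1 − P(X ≤ 2) = 1 − 6029312/9765625 = 3736313/9765625.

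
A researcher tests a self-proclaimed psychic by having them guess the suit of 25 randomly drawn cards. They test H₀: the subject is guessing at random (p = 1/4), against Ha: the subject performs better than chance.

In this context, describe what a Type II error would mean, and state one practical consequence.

A Type II error is failing to reject H₀ when H₀ is false.
Here that means concluding there is no evidence of ability when actually the subject performs better than chance.

A Type II error would mean concluding that the subject is guessing at random (p = 1/4) (or at least failing to establish that the subject performs better than chance) when in fact the subject performs better than chance. Consequence: genuine ability (if it existed) would go unrecognized.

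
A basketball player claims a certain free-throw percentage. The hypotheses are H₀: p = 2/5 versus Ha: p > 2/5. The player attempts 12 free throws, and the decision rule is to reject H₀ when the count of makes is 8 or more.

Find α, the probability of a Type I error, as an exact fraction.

The Type I error probability is α = P(X ≥ 8) computed under H₀, where X ~ Binomial(12, 2/5).
P(X ≥ 8) = Σ_{j=8}^{12} C(12,j)·(2/5)^j·(3/5)^{12-j} = 2798336/48828125.

2798336/48828125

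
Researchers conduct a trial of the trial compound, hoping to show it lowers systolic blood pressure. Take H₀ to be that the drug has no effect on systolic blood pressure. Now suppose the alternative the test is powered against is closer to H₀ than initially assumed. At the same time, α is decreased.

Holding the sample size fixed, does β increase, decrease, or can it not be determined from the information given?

It increases.

A smaller true effect puts the Ha sampling distribution closer to H₀, so more of it falls in the non-rejection region. Tightening α shrinks the rejection region. When Ha holds, fewer sample outcomes clear the stricter threshold, so more fall in the acceptance region. Both changes push β in the same direction.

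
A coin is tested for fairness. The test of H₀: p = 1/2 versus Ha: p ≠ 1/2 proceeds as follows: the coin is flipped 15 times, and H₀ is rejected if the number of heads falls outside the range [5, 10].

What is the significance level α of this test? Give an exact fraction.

1941/16384

Under H₀, X ~ Binomial(15, 1/2); α is the probability of landing in either tail, P(X ≤ 4) + P(X ≥ 11).
The two tails are symmetric, so α = 2·(1 + 15 + 105 + 455 + 1365)/2^15 = 3882/32768 = 1941/16384.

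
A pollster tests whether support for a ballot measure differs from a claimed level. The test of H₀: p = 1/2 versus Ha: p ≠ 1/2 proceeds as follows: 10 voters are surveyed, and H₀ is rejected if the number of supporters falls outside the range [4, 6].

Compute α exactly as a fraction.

The significance level is the null-hypothesis probability of the rejection region {≤3} ∪ {≥7}.
The two tails are symmetric, so α = 2·(1 + 10 + 45 + 120)/2^10 = 352/1024 = 11/32.

11/32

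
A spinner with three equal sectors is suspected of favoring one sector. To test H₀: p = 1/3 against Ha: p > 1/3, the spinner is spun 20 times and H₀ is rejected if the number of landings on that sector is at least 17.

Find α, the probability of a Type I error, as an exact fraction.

3307/1162261467

The Type I error probability is α = P(K ≥ 17) computed under H₀, where K ~ Binomial(20, 1/3).
P(K ≥ 17) = Σ_{j=17}^{20} C(20,j)·(1/3)^j·(2/3)^{20-j} = 3307/1162261467.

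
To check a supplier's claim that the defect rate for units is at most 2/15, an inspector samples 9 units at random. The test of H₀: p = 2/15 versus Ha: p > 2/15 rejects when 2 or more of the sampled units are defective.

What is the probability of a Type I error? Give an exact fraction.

13155707024/38443359375

α = P(reject H₀ | H₀ true) = P(X ≥ 2 | p = 2/15), X ~ Binomial(9, 2/15).
α = 1 − P(X ≤ 1) = 1 − 25287652351/38443359375 = 13155707024/38443359375.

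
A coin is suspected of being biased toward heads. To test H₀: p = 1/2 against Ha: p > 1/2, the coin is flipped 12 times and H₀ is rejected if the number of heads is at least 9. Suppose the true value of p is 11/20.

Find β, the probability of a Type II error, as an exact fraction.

709043757719553/819200000000000

β = P(fail to reject H₀ | Ha true) = P(S ≤ 8 | p = 11/20), S ~ Binomial(12, 11/20).
Equivalently, β = 1 − P(S ≥ 9) = 709043757719553/819200000000000.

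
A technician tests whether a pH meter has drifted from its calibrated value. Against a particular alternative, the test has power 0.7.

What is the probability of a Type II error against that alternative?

0.3

Power = 1 − β, so β = 1 − 0.7 = 0.3.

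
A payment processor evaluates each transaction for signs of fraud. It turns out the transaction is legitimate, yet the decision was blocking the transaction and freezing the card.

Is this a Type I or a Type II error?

Type I error

The null hypothesis here is that the transaction is legitimate.
'Blocking the transaction and freezing the card' corresponds to rejecting H₀.
H₀ was rejected but H₀ is true — a Type I error (false positive).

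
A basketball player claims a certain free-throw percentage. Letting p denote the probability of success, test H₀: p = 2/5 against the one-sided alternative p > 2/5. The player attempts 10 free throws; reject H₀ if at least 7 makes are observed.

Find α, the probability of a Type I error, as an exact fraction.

Under H₀, X ~ Binomial(10, 2/5), and α = P(X ≥ 7).
Adding the binomial terms for j = 7 through 10 with p = 2/5 yields 534784/9765625.

534784/9765625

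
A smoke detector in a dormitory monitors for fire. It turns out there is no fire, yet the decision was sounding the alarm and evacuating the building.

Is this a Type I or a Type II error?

The null hypothesis here is that there is no fire.
'Sounding the alarm and evacuating the building' corresponds to rejecting H₀.
H₀ was rejected but H₀ is true — a Type I error (false positive).

Type I error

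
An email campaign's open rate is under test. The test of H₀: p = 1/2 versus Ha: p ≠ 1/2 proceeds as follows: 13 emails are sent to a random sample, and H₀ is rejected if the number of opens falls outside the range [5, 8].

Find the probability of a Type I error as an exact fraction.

1093/4096

The significance level is the null-hypothesis probability of the rejection region {≤4} ∪ {≥9}.
By symmetry, α = 2·P(S ≤ 4) = 2·(1 + 13 + 78 + 286 + 715)/8192 = 2186/8192 = 1093/4096.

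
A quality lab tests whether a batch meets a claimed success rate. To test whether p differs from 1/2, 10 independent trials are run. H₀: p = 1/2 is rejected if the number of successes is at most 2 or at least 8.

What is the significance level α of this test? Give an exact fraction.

α = P(Y ≤ 2 or Y ≥ 8 | p = 1/2), Y ~ Binomial(10, 1/2).
The two tails are symmetric, so α = 2·(1 + 10 + 45)/2^10 = 112/1024 = 7/64.

7/64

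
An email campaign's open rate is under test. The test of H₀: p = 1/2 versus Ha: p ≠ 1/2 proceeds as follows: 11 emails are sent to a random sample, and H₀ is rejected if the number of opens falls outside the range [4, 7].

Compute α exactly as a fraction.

29/128

Under H₀, X ~ Binomial(11, 1/2); α is the probability of landing in either tail, P(X ≤ 3) + P(X ≥ 8).
By symmetry, α = 2·P(X ≤ 3) = 2·(1 + 11 + 55 + 165)/2048 = 464/2048 = 29/128.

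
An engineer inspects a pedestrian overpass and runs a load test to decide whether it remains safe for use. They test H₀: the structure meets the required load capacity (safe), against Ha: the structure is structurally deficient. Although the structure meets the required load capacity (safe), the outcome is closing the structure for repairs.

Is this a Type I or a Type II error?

Type I error

'Closing the structure for repairs' corresponds to rejecting H₀.
H₀ was rejected but H₀ is true — a Type I error (false positive).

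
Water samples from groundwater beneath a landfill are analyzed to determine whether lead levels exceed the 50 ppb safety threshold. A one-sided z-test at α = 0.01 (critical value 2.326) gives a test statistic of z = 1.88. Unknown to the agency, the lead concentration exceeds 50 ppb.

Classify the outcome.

The conventional null hypothesis is that the lead concentration is at or below 50 ppb (safe).
Since z = 1.88 ≤ z* = 2.326, H₀ is not rejected.
H₀ is false (actually the lead concentration exceeds 50 ppb).
Failing to reject a false H₀ is a Type II error.

Type II error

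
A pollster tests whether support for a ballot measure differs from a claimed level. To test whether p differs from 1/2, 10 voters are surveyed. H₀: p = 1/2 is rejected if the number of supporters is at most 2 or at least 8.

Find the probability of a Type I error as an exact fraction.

7/64

α = P(X ≤ 2 or X ≥ 8 | p = 1/2), X ~ Binomial(10, 1/2).
Each tail has probability (1 + 10 + 45)/1024; doubling gives α = 112/1024 = 7/64.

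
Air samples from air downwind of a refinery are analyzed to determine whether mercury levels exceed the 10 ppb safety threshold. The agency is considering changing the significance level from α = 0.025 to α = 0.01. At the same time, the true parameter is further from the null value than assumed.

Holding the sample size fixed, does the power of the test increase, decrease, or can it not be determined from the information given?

The first change alone would make β increase; the second alone would make β decrease. Which effect dominates depends on the magnitudes, which are not given.
Since power = 1 − β, the effect on power is likewise indeterminate.

Cannot be determined from the information given.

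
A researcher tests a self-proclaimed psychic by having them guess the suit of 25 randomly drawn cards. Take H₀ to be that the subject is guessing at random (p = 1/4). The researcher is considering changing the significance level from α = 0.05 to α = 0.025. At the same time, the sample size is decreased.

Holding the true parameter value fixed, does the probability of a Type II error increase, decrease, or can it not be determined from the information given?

Lowering α raises the bar for rejection; under Ha, the test now fails to reject on outcomes it previously would have rejected. With less data the test statistic is noisier; under Ha, more outcomes land inside the acceptance region. Both changes push β in the same direction.

It increases.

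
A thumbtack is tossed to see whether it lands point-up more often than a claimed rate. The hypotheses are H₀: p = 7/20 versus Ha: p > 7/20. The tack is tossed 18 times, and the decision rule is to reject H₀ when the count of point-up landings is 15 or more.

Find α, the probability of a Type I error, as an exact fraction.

α = P(reject H₀ | H₀ true) = P(S ≥ 15 | p = 7/20), with S ~ Binomial(18, 7/20).
P(S ≥ 15) = Σ_{j=15}^{18} C(18,j)·(7/20)^j·(13/20)^{18-j} = 235664205792060577/6553600000000000000000.

235664205792060577/6553600000000000000000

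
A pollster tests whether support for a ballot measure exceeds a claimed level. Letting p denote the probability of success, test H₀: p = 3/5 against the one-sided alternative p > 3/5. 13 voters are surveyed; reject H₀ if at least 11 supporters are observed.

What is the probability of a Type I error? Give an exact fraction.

70681653/1220703125

Under H₀, K ~ Binomial(13, 3/5), and α = P(K ≥ 11).
Summing C(13,j)(3/5)^j(2/5)^{13−j} for j = 11,…,13 gives 70681653/1220703125.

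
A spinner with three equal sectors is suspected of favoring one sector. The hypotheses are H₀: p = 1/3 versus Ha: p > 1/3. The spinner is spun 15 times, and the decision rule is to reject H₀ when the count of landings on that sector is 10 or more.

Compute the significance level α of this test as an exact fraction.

Under H₀, Y ~ Binomial(15, 1/3), and α = P(Y ≥ 10).
Adding the binomial terms for j = 10 through 15 with p = 1/3 yields 122027/14348907.

122027/14348907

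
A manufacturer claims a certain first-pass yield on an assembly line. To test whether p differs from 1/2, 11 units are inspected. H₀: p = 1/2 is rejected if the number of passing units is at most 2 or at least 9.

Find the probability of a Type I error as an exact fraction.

α = P(K ≤ 2 or K ≥ 9 | p = 1/2), K ~ Binomial(11, 1/2).
The two tails are symmetric, so α = 2·(1 + 11 + 55)/2^11 = 134/2048 = 67/1024.

67/1024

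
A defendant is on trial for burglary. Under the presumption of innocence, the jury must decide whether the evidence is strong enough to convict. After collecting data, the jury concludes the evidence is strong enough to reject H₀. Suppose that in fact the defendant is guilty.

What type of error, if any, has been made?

The conventional null hypothesis here is that the defendant is innocent.
The test rejected a false H₀ — the decision matches the true state.

No error (correct decision).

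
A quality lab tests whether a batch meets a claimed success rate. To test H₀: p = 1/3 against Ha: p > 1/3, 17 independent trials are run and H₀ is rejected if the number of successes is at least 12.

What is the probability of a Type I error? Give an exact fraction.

The Type I error probability is α = P(X ≥ 12) computed under H₀, where X ~ Binomial(17, 1/3).
P(X ≥ 12) = Σ_{j=12}^{17} C(17,j)·(1/3)^j·(2/3)^{17-j} = 80705/43046721.

80705/43046721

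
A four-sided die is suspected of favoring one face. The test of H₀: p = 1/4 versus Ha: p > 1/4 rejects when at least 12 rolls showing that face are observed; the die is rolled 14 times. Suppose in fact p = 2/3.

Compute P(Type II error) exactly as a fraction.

1426387/1594323

A Type II error is failing to reject when Ha holds: with p = 2/3, β = P(K ≤ 11).
Equivalently, β = 1 − P(K ≥ 12) = 1426387/1594323.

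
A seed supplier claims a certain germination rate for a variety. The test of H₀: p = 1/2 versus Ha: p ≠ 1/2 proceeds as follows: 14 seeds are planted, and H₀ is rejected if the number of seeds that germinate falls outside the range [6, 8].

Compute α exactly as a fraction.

Under H₀, Y ~ Binomial(14, 1/2); α is the probability of landing in either tail, P(Y ≤ 5) + P(Y ≥ 9).
By symmetry, α = 2·P(Y ≤ 5) = 2·(1 + 14 + 91 + 364 + 1001 + 2002)/16384 = 6946/16384 = 3473/8192.

3473/8192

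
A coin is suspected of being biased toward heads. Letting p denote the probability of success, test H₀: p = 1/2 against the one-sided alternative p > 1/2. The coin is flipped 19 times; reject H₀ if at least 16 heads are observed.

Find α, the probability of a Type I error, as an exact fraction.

Under H₀, Y ~ Binomial(19, 1/2), and α = P(Y ≥ 16).
That's C(19,16) + C(19,17) + C(19,18) + C(19,19) over 2^19, i.e. (969 + 171 + 19 + 1)/524288 = 1160/524288 = 145/65536.

145/65536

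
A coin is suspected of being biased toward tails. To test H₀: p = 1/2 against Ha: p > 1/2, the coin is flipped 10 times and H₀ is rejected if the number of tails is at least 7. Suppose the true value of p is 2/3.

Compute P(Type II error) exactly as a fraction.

8675/19683

β = P(fail to reject H₀ | Ha true) = P(K ≤ 6 | p = 2/3), K ~ Binomial(10, 2/3).
Summing C(10,j)·(2/3)^j·(1/3)^{10-j} for j = 0..6 gives 8675/19683.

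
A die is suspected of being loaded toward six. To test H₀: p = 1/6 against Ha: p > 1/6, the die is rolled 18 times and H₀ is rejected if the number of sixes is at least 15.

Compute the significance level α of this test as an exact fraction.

26479/25389989167104

α = P(reject H₀ | H₀ true) = P(Y ≥ 15 | p = 1/6), with Y ~ Binomial(18, 1/6).
Summing C(18,j)(1/6)^j(5/6)^{18−j} for j = 15,…,18 gives 26479/25389989167104.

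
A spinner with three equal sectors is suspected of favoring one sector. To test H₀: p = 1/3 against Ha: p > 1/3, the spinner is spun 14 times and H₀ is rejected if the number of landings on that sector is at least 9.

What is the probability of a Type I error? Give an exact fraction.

α = P(reject H₀ | H₀ true) = P(S ≥ 9 | p = 1/3), with S ~ Binomial(14, 1/3).
Adding the binomial terms for j = 9 through 14 with p = 1/3 yields 9265/531441.

9265/531441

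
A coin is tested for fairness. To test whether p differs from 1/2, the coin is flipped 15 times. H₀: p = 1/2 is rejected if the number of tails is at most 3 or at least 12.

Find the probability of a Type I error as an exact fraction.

9/256

The significance level is the null-hypothesis probability of the rejection region {≤3} ∪ {≥12}.
The two tails are symmetric, so α = 2·(1 + 15 + 105 + 455)/2^15 = 1152/32768 = 9/256.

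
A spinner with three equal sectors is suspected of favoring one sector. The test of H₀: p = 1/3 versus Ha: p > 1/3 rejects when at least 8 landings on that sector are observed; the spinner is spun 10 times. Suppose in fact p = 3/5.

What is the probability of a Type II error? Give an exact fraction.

A Type II error is failing to reject when Ha holds: with p = 3/5, β = P(X ≤ 7).
Equivalently, β = 1 − P(X ≥ 8) = 8131936/9765625.

8131936/9765625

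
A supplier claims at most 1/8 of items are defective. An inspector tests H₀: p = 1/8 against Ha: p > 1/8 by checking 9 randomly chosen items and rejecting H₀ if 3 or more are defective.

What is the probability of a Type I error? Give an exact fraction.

Under H₀, S ~ Binomial(9, 1/8); the Type I error rate is P(S ≥ 3).
α = 1 − P(S ≤ 2) = 1 − 30471091/33554432 = 3083341/33554432.

3083341/33554432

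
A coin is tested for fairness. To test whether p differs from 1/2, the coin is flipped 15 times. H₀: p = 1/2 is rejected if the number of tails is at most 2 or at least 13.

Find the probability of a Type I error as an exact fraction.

121/16384

Under H₀, S ~ Binomial(15, 1/2); α is the probability of landing in either tail, P(S ≤ 2) + P(S ≥ 13).
The two tails are symmetric, so α = 2·(1 + 15 + 105)/2^15 = 242/32768 = 121/16384.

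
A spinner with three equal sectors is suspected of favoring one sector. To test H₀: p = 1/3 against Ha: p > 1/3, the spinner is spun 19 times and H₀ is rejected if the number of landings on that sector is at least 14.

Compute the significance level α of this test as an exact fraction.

147529/387420489

α = P(reject H₀ | H₀ true) = P(Y ≥ 14 | p = 1/3), with Y ~ Binomial(19, 1/3).
P(Y ≥ 14) = Σ_{j=14}^{19} C(19,j)·(1/3)^j·(2/3)^{19-j} = 147529/387420489.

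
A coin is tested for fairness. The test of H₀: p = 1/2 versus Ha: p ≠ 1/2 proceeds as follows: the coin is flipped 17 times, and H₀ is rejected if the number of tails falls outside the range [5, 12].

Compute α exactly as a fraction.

1607/32768

The significance level is the null-hypothesis probability of the rejection region {≤4} ∪ {≥13}.
Each tail has probability (1 + 17 + 136 + 680 + 2380)/131072; doubling gives α = 6428/131072 = 1607/32768.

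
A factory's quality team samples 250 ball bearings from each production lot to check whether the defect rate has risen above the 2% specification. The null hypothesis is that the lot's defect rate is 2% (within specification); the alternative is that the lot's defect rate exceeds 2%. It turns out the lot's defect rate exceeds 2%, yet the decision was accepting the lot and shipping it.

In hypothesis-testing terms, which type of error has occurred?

'Accepting the lot and shipping it' corresponds to failing to reject H₀.
H₀ was not rejected but H₀ is false — a Type II error (false negative).

Type II error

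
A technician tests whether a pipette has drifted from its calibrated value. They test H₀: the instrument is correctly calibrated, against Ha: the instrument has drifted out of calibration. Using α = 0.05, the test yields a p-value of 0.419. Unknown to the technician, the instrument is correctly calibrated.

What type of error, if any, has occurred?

No error (correct decision).

Since p = 0.419 ≥ α = 0.05, H₀ is not rejected.
H₀ is true (actually the instrument is correctly calibrated).
The decision matches the true state — no error.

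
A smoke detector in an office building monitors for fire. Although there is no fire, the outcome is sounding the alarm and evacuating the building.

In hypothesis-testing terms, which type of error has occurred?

The null hypothesis here is that there is no fire.
'Sounding the alarm and evacuating the building' corresponds to rejecting H₀.
H₀ was rejected but H₀ is true — a Type I error (false positive).

Type I error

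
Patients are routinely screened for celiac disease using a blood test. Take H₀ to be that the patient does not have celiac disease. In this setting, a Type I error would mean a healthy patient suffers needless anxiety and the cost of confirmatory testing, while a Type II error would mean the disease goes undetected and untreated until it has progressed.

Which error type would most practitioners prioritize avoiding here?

The Type II consequence (the disease goes undetected and untreated until it has progressed) is more severe than the Type I consequence (a healthy patient suffers needless anxiety and the cost of confirmatory testing).

Type II error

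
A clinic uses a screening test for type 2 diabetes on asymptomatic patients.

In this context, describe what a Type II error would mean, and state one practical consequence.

A Type II error would mean concluding that the patient does not have type 2 diabetes (or at least failing to establish that the patient has type 2 diabetes) when in fact the patient has type 2 diabetes. Consequence: a patient with type 2 diabetes is told they are healthy and receives no treatment.

With the conventional null hypothesis that the patient does not have type 2 diabetes:
A Type II error is failing to reject H₀ when H₀ is false.
Here that means clearing the patient as negative when actually the patient has type 2 diabetes.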